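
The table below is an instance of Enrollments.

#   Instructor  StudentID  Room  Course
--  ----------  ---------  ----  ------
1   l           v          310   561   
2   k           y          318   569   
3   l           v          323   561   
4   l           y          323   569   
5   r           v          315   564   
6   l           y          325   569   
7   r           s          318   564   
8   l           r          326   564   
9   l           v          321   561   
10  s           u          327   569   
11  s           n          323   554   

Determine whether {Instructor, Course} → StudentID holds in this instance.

No

(Instructor=l, Course=561): rows 1, 3, 9 → StudentID = v, v, v ✓
(Instructor=k, Course=569): row 2 → StudentID = y ✓
(Instructor=l, Course=569): rows 4, 6 → StudentID = y, y ✓
(Instructor=r, Course=564): rows 5, 7 → StudentID takes values {v, s} — violation
(Instructor=l, Course=564): row 8 → StudentID = r ✓
(Instructor=s, Course=569): row 10 → StudentID = u ✓
(Instructor=s, Course=554): row 11 → StudentID = n ✓
Two rows agree on {Instructor, Course} but differ on StudentID, so {Instructor, Course} → StudentID does not hold.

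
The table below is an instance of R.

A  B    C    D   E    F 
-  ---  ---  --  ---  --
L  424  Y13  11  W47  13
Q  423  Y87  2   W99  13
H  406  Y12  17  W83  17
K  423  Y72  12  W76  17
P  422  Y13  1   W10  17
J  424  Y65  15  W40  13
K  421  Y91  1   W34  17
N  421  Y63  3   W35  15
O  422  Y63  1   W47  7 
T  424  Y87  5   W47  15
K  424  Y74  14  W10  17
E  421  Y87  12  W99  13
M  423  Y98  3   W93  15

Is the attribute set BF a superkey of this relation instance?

Two distinct rows share (B=424, F=13), so BF does not determine every attribute — not a superkey.

No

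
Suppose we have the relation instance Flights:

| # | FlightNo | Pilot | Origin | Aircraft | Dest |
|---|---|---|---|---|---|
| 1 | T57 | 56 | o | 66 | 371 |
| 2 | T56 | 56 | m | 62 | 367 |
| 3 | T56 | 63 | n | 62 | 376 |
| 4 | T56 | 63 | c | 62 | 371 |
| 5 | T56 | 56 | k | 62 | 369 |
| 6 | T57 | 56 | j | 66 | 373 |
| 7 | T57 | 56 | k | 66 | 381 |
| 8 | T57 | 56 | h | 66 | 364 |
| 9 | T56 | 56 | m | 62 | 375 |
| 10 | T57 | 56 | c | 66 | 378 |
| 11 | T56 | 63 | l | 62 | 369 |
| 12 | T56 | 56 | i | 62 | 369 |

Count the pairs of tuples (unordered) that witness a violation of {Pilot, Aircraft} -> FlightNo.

(Pilot=56, Aircraft=66): all 5 rows agree on FlightNo — 0 pairs.
(Pilot=56, Aircraft=62): all 4 rows agree on FlightNo — 0 pairs.
(Pilot=63, Aircraft=62): all 3 rows agree on FlightNo — 0 pairs.

0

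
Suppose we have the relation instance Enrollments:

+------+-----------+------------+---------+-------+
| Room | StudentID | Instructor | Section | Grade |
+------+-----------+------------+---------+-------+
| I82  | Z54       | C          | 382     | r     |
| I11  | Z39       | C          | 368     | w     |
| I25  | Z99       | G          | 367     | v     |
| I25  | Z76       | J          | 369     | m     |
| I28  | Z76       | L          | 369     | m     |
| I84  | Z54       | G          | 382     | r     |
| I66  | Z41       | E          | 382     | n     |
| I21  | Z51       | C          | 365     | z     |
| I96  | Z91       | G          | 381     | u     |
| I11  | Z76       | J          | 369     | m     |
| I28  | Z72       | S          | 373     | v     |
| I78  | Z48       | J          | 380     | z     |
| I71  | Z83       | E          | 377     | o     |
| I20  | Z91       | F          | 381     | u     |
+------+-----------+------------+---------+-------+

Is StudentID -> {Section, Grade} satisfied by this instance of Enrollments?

StudentID=Z54: 2 rows → {Section,Grade} = (382, r), (382, r) ✓
StudentID=Z39: 1 row → {Section,Grade} = (368, w) ✓
StudentID=Z99: 1 row → {Section,Grade} = (367, v) ✓
StudentID=Z76: 3 rows → {Section,Grade} = (369, m), (369, m), (369, m) ✓
StudentID=Z41: 1 row → {Section,Grade} = (382, n) ✓
StudentID=Z51: 1 row → {Section,Grade} = (365, z) ✓
StudentID=Z91: 2 rows → {Section,Grade} = (381, u), (381, u) ✓
StudentID=Z72: 1 row → {Section,Grade} = (373, v) ✓
StudentID=Z48: 1 row → {Section,Grade} = (380, z) ✓
StudentID=Z83: 1 row → {Section,Grade} = (377, o) ✓
Every StudentID value is associated with a single {Section, Grade} value, so StudentID -> {Section, Grade} holds.

Yes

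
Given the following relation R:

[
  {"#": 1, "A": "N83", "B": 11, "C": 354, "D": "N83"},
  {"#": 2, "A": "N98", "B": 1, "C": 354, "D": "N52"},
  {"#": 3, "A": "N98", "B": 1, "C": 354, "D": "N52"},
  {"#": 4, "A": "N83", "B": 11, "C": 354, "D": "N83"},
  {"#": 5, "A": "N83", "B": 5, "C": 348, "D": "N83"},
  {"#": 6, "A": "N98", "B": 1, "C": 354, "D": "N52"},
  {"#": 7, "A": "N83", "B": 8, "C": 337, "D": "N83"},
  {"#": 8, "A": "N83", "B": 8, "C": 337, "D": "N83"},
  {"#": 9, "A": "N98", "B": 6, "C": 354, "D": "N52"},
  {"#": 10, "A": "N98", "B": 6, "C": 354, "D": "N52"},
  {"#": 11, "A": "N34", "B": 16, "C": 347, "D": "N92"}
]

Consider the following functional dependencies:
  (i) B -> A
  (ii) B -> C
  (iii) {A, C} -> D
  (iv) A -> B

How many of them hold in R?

3

(i) B -> A: every LHS value maps to a single RHS value — holds.
(ii) B -> C: every LHS value maps to a single RHS value — holds.
(iii) {A, C} -> D: every LHS value maps to a single RHS value — holds.
(iv) A -> B: A=N83: rows 1, 4, 5, 7, 8 → B takes values {11, 5, 8} — violation; A=N98: rows 2, 3, 6, 9, 10 → B takes values {1, 6} — violation — fails.
3 of the 4 dependencies hold.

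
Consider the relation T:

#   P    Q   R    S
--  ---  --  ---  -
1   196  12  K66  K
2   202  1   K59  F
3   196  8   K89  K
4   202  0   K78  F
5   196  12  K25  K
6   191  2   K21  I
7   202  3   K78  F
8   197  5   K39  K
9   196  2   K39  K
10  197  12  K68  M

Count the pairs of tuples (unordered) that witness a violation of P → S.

P=196: all 4 rows agree on S — 0 pairs.
P=202: all 3 rows agree on S — 0 pairs.
P=197: violating pairs (8,10) — 1 pair.

1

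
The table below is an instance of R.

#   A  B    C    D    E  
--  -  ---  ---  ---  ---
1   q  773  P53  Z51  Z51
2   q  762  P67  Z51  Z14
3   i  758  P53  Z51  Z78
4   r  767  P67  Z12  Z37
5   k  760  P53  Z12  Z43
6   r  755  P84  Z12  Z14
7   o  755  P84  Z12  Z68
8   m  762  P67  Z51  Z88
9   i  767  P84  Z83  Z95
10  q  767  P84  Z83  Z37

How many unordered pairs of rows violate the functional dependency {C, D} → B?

1

(C=P53, D=Z51): violating pairs (1,3) — 1 pair.
(C=P67, D=Z51): all 2 rows agree on B — 0 pairs.
(C=P84, D=Z12): all 2 rows agree on B — 0 pairs.
(C=P84, D=Z83): all 2 rows agree on B — 0 pairs.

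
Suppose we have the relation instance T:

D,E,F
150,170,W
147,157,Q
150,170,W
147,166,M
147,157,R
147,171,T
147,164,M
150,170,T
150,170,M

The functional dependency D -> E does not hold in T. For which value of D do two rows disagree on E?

D=150: 4 rows → E = 170, 170, 170, 170 ✓
D=147: 5 rows → E takes values {157, 166, 171, 164} — violation
The only D value with inconsistent E is D=147.

147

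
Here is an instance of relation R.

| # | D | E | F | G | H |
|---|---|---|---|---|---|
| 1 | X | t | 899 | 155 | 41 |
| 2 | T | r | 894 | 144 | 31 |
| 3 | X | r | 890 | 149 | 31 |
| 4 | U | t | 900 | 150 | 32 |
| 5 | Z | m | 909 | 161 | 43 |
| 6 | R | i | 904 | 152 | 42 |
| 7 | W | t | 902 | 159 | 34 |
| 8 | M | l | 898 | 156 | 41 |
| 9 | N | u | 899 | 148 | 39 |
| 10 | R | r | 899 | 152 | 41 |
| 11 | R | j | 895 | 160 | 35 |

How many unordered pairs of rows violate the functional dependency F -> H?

F=899: violating pairs (1,9), (9,10) — 2 pairs.

2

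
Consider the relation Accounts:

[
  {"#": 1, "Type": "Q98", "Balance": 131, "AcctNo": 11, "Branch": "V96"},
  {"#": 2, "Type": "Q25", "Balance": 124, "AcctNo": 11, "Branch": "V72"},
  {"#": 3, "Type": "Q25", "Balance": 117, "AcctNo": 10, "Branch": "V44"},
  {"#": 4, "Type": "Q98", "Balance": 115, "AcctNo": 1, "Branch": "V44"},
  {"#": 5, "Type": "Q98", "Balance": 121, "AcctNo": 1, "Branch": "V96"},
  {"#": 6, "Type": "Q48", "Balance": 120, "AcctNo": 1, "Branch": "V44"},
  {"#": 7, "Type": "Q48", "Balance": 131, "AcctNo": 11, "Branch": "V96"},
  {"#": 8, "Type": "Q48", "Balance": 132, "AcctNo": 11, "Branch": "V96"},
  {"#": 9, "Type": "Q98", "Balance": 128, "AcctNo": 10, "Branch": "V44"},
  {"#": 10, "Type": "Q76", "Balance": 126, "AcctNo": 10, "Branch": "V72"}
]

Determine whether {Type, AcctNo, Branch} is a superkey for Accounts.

No

Rows 7 and 8 have the same {Type, AcctNo, Branch} value (Type=Q48, AcctNo=11, Branch=V96) but are distinct tuples, so {Type, AcctNo, Branch} does not determine every attribute — not a superkey.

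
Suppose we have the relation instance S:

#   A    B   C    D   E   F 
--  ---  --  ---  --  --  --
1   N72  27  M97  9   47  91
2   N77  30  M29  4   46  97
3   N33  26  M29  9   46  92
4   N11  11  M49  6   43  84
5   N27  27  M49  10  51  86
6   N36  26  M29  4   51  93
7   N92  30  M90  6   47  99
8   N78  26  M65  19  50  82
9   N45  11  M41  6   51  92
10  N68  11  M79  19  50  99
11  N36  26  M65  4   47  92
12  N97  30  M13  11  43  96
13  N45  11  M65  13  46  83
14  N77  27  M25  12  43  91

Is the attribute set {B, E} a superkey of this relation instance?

All 14 rows have distinct {B, E} values, so {B, E} → (all attributes) holds and {B, E} is a superkey.

Yes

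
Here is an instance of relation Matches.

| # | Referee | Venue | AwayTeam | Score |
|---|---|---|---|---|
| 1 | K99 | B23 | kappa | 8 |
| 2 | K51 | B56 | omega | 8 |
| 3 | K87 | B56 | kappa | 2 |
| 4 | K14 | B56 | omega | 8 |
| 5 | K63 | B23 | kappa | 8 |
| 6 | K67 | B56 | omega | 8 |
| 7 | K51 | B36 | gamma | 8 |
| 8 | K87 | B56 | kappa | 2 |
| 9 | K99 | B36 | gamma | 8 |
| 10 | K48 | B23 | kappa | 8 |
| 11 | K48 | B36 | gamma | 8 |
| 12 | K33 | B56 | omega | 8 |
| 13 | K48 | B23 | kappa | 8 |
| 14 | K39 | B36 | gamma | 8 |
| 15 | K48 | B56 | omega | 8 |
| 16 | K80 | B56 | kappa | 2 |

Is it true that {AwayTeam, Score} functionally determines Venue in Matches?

(AwayTeam=kappa, Score=8): rows 1, 5, 10, 13 → Venue = B23, B23, B23, B23 ✓
(AwayTeam=omega, Score=8): rows 2, 4, 6, 12, 15 → Venue = B56, B56, B56, B56, B56 ✓
(AwayTeam=kappa, Score=2): rows 3, 8, 16 → Venue = B56, B56, B56 ✓
(AwayTeam=gamma, Score=8): rows 7, 9, 11, 14 → Venue = B36, B36, B36, B36 ✓
Every {AwayTeam, Score} value is associated with a single Venue value, so {AwayTeam, Score} → Venue holds.

Yes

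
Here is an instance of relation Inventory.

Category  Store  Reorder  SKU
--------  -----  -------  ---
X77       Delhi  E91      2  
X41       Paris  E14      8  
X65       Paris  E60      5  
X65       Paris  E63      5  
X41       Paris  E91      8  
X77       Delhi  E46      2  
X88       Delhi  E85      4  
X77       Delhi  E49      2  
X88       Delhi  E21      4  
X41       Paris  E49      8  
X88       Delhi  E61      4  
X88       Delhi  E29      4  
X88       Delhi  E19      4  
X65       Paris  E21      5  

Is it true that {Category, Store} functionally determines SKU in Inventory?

(Category=X77, Store=Delhi): 3 rows → SKU = 2, 2, 2 ✓
(Category=X41, Store=Paris): 3 rows → SKU = 8, 8, 8 ✓
(Category=X65, Store=Paris): 3 rows → SKU = 5, 5, 5 ✓
(Category=X88, Store=Delhi): 5 rows → SKU = 4, 4, 4, 4, 4 ✓
Every {Category, Store} value is associated with a single SKU value, so {Category, Store} -> SKU holds.

Yes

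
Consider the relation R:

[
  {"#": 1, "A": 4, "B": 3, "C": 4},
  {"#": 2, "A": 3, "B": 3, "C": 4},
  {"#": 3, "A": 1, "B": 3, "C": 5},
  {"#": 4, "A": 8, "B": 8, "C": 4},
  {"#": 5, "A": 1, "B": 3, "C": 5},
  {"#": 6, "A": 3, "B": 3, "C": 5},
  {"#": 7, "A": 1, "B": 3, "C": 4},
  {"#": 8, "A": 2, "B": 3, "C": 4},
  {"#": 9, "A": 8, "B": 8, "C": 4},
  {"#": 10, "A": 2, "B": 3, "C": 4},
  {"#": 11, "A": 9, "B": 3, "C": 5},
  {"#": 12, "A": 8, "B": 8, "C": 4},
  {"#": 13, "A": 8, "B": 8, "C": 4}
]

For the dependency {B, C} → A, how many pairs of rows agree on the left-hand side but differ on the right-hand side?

14

(B=3, C=4): violating pairs (1,2), (1,7), (1,8), (1,10), (2,7), (2,8), (2,10), (7,8), (7,10) — 9 pairs.
(B=3, C=5): violating pairs (3,6), (3,11), (5,6), (5,11), (6,11) — 5 pairs.
(B=8, C=4): all 4 rows agree on A — 0 pairs.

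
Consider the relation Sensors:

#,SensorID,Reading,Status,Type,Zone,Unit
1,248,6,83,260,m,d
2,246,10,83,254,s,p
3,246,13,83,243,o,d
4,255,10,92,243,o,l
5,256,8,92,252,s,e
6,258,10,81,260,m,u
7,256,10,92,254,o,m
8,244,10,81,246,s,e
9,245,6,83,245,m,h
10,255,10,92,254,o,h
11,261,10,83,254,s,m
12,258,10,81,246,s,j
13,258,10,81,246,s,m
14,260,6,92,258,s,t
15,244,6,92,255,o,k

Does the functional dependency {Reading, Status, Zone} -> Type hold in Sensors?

(Reading=6, Status=83, Zone=m): rows 1, 9 → Type takes values {260, 245} — violation
(Reading=10, Status=83, Zone=s): rows 2, 11 → Type = 254, 254 ✓
(Reading=13, Status=83, Zone=o): row 3 → Type = 243 ✓
(Reading=10, Status=92, Zone=o): rows 4, 7, 10 → Type takes values {243, 254} — violation
(Reading=8, Status=92, Zone=s): row 5 → Type = 252 ✓
(Reading=10, Status=81, Zone=m): row 6 → Type = 260 ✓
(Reading=10, Status=81, Zone=s): rows 8, 12, 13 → Type = 246, 246, 246 ✓
(Reading=6, Status=92, Zone=s): row 14 → Type = 258 ✓
(Reading=6, Status=92, Zone=o): row 15 → Type = 255 ✓
Two rows agree on {Reading, Status, Zone} but differ on Type, so {Reading, Status, Zone} -> Type does not hold.

No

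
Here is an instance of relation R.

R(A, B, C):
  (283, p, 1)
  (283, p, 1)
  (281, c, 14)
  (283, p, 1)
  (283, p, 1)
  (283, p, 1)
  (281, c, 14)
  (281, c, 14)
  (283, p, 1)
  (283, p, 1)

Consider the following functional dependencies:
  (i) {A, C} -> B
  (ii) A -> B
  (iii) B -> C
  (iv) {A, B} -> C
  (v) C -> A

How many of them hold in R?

5

(i) {A, C} -> B: every LHS value maps to a single RHS value — holds.
(ii) A -> B: every LHS value maps to a single RHS value — holds.
(iii) B -> C: every LHS value maps to a single RHS value — holds.
(iv) {A, B} -> C: every LHS value maps to a single RHS value — holds.
(v) C -> A: every LHS value maps to a single RHS value — holds.
5 of the 5 dependencies hold.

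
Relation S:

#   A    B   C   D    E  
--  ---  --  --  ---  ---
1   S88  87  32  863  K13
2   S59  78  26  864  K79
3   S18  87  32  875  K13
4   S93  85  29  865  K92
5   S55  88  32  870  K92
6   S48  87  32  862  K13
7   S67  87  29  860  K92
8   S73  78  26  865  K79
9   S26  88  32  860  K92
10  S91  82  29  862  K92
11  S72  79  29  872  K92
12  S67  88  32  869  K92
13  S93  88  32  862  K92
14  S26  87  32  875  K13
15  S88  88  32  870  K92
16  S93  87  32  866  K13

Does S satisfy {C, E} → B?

(C=32, E=K13): rows 1, 3, 6, 14, 16 → B = 87, 87, 87, 87, 87 ✓
(C=26, E=K79): rows 2, 8 → B = 78, 78 ✓
(C=29, E=K92): rows 4, 7, 10, 11 → B takes values {85, 87, 82, 79} — violation
(C=32, E=K92): rows 5, 9, 12, 13, 15 → B = 88, 88, 88, 88, 88 ✓
Two rows agree on {C, E} but differ on B, so {C, E} → B does not hold.

No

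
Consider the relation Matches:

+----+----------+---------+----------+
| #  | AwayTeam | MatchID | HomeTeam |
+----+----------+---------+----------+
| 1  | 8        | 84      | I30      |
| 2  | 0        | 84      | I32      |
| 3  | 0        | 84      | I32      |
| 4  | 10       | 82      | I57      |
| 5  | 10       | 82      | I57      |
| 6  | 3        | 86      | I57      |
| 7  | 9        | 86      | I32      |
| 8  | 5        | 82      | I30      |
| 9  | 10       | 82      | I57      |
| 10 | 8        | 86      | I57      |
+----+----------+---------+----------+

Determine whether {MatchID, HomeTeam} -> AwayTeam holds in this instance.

(MatchID=84, HomeTeam=I30): row 1 → AwayTeam = 8 ✓
(MatchID=84, HomeTeam=I32): rows 2, 3 → AwayTeam = 0, 0 ✓
(MatchID=82, HomeTeam=I57): rows 4, 5, 9 → AwayTeam = 10, 10, 10 ✓
(MatchID=86, HomeTeam=I57): rows 6, 10 → AwayTeam takes values {3, 8} — violation
(MatchID=86, HomeTeam=I32): row 7 → AwayTeam = 9 ✓
(MatchID=82, HomeTeam=I30): row 8 → AwayTeam = 5 ✓
Two rows agree on {MatchID, HomeTeam} but differ on AwayTeam, so {MatchID, HomeTeam} -> AwayTeam does not hold.

No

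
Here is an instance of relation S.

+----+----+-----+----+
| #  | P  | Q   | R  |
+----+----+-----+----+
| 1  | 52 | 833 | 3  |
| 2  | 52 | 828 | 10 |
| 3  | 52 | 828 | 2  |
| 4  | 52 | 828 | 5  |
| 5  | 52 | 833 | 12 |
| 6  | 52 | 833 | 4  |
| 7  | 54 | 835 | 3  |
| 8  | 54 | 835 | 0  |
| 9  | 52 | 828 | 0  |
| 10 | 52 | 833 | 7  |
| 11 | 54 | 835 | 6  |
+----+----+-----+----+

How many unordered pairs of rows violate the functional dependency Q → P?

0

Q=833: all 4 rows agree on P — 0 pairs.
Q=828: all 4 rows agree on P — 0 pairs.
Q=835: all 3 rows agree on P — 0 pairs.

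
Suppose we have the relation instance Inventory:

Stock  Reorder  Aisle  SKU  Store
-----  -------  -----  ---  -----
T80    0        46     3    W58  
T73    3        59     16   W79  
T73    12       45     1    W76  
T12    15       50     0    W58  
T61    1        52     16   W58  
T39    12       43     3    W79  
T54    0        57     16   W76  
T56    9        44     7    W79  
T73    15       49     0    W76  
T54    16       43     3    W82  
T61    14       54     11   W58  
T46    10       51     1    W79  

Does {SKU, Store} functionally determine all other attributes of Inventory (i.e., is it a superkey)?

Yes

All 12 rows have distinct {SKU, Store} values, so {SKU, Store} → (all attributes) holds and {SKU, Store} is a superkey.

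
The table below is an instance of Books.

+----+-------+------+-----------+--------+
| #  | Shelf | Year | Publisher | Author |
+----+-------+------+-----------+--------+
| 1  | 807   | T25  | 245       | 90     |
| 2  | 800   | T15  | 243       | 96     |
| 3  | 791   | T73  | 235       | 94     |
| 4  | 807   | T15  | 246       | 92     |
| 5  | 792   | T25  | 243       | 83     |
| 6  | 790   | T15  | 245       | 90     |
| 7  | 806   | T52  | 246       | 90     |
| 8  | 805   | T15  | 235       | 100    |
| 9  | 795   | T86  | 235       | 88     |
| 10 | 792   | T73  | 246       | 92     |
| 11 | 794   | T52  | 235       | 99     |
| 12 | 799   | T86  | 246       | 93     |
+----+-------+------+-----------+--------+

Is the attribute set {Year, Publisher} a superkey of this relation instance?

All 12 rows have distinct {Year, Publisher} values, so {Year, Publisher} → (all attributes) holds and {Year, Publisher} is a superkey.

Yes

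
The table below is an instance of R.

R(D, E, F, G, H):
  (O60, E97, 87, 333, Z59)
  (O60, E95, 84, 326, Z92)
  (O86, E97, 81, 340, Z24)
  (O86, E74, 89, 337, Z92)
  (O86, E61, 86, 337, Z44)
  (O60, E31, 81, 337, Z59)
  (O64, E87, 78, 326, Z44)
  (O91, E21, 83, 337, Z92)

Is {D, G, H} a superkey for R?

Yes

All 8 rows have distinct {D, G, H} values, so {D, G, H} → (all attributes) holds and {D, G, H} is a superkey.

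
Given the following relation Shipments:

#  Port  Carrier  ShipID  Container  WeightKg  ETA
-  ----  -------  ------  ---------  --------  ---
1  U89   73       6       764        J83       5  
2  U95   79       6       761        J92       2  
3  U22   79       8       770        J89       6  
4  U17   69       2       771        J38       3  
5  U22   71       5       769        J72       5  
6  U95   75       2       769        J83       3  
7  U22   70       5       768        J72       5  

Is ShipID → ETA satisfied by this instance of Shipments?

ShipID=6: rows 1, 2 → ETA takes values {5, 2} — violation
ShipID=8: row 3 → ETA = 6 ✓
ShipID=2: rows 4, 6 → ETA = 3, 3 ✓
ShipID=5: rows 5, 7 → ETA = 5, 5 ✓
Two rows agree on ShipID but differ on ETA, so ShipID → ETA does not hold.

No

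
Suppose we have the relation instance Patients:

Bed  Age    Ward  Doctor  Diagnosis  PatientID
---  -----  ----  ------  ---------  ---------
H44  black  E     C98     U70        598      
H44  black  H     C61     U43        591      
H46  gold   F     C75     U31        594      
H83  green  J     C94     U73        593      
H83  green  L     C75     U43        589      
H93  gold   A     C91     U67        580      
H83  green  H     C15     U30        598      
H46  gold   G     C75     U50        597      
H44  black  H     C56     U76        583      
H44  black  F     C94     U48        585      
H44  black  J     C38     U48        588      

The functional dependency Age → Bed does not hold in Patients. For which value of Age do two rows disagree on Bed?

gold

Age=black: 5 rows → Bed = H44, H44, H44, H44, H44 ✓
Age=gold: 3 rows → Bed takes values {H46, H93} — violation
Age=green: 3 rows → Bed = H83, H83, H83 ✓
The only Age value with inconsistent Bed is Age=gold.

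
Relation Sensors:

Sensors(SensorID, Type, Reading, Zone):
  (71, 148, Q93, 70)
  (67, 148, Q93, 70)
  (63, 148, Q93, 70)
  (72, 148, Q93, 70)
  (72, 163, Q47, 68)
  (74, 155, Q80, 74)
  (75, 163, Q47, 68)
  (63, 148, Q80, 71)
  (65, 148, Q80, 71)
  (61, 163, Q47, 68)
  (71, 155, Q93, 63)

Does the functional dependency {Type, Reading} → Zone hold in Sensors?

(Type=148, Reading=Q93): 4 rows → Zone = 70, 70, 70, 70 ✓
(Type=163, Reading=Q47): 3 rows → Zone = 68, 68, 68 ✓
(Type=155, Reading=Q80): 1 row → Zone = 74 ✓
(Type=148, Reading=Q80): 2 rows → Zone = 71, 71 ✓
(Type=155, Reading=Q93): 1 row → Zone = 63 ✓
Every {Type, Reading} value is associated with a single Zone value, so {Type, Reading} → Zone holds.

Yes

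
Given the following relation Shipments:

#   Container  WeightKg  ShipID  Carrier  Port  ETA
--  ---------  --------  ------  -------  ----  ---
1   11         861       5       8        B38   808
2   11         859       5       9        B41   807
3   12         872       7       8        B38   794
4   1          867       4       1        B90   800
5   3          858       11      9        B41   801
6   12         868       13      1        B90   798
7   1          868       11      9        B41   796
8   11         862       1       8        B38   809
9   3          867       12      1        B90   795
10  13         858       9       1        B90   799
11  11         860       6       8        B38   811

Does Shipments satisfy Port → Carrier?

Yes

Port=B38: rows 1, 3, 8, 11 → Carrier = 8, 8, 8, 8 ✓
Port=B41: rows 2, 5, 7 → Carrier = 9, 9, 9 ✓
Port=B90: rows 4, 6, 9, 10 → Carrier = 1, 1, 1, 1 ✓
Every Port value is associated with a single Carrier value, so Port → Carrier holds.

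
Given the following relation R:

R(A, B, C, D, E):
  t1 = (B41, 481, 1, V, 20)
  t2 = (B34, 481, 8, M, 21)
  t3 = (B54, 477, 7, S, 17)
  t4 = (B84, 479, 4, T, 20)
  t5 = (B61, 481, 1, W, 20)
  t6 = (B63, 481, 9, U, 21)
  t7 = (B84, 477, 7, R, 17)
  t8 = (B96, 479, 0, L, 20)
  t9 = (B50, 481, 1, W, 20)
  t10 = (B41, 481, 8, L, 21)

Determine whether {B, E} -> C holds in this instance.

(B=481, E=20): rows 1, 5, 9 → C = 1, 1, 1 ✓
(B=481, E=21): rows 2, 6, 10 → C takes values {8, 9} — violation
(B=477, E=17): rows 3, 7 → C = 7, 7 ✓
(B=479, E=20): rows 4, 8 → C takes values {4, 0} — violation
Two rows agree on {B, E} but differ on C, so {B, E} -> C does not hold.

No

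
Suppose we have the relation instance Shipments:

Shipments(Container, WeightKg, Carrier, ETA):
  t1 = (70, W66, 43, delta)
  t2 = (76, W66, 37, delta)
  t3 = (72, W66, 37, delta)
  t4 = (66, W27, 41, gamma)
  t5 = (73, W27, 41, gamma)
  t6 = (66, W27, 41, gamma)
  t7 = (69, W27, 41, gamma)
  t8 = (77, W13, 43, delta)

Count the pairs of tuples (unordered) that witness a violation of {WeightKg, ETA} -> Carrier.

2

(WeightKg=W66, ETA=delta): violating pairs (1,2), (1,3) — 2 pairs.
(WeightKg=W27, ETA=gamma): all 4 rows agree on Carrier — 0 pairs.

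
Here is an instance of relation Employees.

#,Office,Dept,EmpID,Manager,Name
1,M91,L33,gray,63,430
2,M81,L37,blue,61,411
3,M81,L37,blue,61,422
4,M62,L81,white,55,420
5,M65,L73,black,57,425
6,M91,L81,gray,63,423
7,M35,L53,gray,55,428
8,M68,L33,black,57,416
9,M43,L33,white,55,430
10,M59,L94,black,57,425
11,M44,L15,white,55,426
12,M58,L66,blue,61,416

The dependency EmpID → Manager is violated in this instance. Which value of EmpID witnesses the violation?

gray

EmpID=gray: rows 1, 6, 7 → Manager takes values {63, 55} — violation
EmpID=blue: rows 2, 3, 12 → Manager = 61, 61, 61 ✓
EmpID=white: rows 4, 9, 11 → Manager = 55, 55, 55 ✓
EmpID=black: rows 5, 8, 10 → Manager = 57, 57, 57 ✓
The only EmpID value with inconsistent Manager is EmpID=gray.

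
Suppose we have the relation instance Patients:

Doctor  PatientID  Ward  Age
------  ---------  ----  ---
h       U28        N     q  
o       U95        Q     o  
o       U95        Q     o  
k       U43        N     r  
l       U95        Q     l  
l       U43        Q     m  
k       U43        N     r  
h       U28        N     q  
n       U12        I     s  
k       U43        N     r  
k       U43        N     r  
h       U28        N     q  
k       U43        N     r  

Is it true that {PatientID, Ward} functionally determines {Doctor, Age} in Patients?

(PatientID=U28, Ward=N): 3 rows → {Doctor,Age} = (h, q), (h, q), (h, q) ✓
(PatientID=U95, Ward=Q): 3 rows → {Doctor,Age} takes values {(o, o), (l, l)} — violation
(PatientID=U43, Ward=N): 5 rows → {Doctor,Age} = (k, r), (k, r), (k, r), (k, r), (k, r) ✓
(PatientID=U43, Ward=Q): 1 row → {Doctor,Age} = (l, m) ✓
(PatientID=U12, Ward=I): 1 row → {Doctor,Age} = (n, s) ✓
Two rows agree on {PatientID, Ward} but differ on {Doctor, Age}, so {PatientID, Ward} → {Doctor, Age} does not hold.

No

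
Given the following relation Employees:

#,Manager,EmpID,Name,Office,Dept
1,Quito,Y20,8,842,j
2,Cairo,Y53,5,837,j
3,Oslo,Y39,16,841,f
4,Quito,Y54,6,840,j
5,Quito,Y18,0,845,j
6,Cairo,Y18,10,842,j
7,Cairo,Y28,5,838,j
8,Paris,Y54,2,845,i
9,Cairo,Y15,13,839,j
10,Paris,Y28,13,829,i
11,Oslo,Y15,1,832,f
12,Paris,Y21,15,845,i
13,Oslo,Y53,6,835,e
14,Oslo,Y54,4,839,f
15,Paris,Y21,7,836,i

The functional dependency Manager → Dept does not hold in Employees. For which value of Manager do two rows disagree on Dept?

Manager=Quito: rows 1, 4, 5 → Dept = j, j, j ✓
Manager=Cairo: rows 2, 6, 7, 9 → Dept = j, j, j, j ✓
Manager=Oslo: rows 3, 11, 13, 14 → Dept takes values {f, e} — violation
Manager=Paris: rows 8, 10, 12, 15 → Dept = i, i, i, i ✓
The only Manager value with inconsistent Dept is Manager=Oslo.

Oslo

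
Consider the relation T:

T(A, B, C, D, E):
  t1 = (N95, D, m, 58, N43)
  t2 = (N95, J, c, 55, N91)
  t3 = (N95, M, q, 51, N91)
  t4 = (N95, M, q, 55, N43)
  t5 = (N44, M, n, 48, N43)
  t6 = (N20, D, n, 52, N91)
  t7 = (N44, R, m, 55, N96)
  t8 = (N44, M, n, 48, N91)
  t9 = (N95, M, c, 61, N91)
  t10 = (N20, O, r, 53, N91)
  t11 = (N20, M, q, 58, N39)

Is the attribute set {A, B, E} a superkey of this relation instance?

Rows 3 and 9 have the same {A, B, E} value (A=N95, B=M, E=N91) but are distinct tuples, so {A, B, E} does not determine every attribute — not a superkey.

No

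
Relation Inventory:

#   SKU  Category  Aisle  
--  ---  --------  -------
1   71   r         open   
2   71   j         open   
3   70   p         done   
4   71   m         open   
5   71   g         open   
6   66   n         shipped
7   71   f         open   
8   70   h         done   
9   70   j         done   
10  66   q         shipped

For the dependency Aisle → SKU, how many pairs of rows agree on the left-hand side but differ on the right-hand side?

0

Aisle=open: all 5 rows agree on SKU — 0 pairs.
Aisle=done: all 3 rows agree on SKU — 0 pairs.
Aisle=shipped: all 2 rows agree on SKU — 0 pairs.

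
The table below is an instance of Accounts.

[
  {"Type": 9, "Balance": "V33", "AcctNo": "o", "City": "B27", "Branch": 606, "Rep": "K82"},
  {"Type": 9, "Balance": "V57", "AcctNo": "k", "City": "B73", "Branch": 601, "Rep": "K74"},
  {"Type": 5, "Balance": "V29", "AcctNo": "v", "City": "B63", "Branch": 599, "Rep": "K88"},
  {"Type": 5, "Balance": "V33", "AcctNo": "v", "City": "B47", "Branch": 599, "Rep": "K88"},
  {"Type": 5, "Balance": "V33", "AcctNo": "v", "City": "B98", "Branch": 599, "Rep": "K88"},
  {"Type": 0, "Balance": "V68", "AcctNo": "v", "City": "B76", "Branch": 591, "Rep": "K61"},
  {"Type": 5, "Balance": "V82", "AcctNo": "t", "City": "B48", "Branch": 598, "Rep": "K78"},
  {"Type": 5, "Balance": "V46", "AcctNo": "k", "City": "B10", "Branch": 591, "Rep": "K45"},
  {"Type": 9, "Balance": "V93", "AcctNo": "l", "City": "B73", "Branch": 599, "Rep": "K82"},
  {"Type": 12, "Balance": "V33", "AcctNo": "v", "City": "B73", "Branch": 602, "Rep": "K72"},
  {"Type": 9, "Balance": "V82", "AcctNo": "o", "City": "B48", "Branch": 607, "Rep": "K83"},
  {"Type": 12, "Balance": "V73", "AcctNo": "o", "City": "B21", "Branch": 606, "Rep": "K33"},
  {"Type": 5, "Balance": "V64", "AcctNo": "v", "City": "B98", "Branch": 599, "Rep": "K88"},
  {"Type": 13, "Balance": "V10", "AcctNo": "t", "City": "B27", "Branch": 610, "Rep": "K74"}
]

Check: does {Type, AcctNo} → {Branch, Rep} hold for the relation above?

(Type=9, AcctNo=o): 2 rows → {Branch,Rep} takes values {(606, K82), (607, K83)} — violation
(Type=9, AcctNo=k): 1 row → {Branch,Rep} = (601, K74) ✓
(Type=5, AcctNo=v): 4 rows → {Branch,Rep} = (599, K88), (599, K88), (599, K88), (599, K88) ✓
(Type=0, AcctNo=v): 1 row → {Branch,Rep} = (591, K61) ✓
(Type=5, AcctNo=t): 1 row → {Branch,Rep} = (598, K78) ✓
(Type=5, AcctNo=k): 1 row → {Branch,Rep} = (591, K45) ✓
(Type=9, AcctNo=l): 1 row → {Branch,Rep} = (599, K82) ✓
(Type=12, AcctNo=v): 1 row → {Branch,Rep} = (602, K72) ✓
(Type=12, AcctNo=o): 1 row → {Branch,Rep} = (606, K33) ✓
(Type=13, AcctNo=t): 1 row → {Branch,Rep} = (610, K74) ✓
Two rows agree on {Type, AcctNo} but differ on {Branch, Rep}, so {Type, AcctNo} → {Branch, Rep} does not hold.

No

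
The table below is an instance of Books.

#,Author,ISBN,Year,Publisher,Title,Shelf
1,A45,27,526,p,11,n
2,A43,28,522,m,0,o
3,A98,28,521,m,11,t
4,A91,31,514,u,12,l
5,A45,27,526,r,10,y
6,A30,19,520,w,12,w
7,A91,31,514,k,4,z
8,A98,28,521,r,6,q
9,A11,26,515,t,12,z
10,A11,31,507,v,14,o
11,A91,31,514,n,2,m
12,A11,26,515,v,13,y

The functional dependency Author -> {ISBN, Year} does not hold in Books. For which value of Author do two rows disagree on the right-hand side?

Author=A45: rows 1, 5 → {ISBN,Year} = (27, 526), (27, 526) ✓
Author=A43: row 2 → {ISBN,Year} = (28, 522) ✓
Author=A98: rows 3, 8 → {ISBN,Year} = (28, 521), (28, 521) ✓
Author=A91: rows 4, 7, 11 → {ISBN,Year} = (31, 514), (31, 514), (31, 514) ✓
Author=A30: row 6 → {ISBN,Year} = (19, 520) ✓
Author=A11: rows 9, 10, 12 → {ISBN,Year} takes values {(26, 515), (31, 507)} — violation
The only Author value with inconsistent RHS is Author=A11.

A11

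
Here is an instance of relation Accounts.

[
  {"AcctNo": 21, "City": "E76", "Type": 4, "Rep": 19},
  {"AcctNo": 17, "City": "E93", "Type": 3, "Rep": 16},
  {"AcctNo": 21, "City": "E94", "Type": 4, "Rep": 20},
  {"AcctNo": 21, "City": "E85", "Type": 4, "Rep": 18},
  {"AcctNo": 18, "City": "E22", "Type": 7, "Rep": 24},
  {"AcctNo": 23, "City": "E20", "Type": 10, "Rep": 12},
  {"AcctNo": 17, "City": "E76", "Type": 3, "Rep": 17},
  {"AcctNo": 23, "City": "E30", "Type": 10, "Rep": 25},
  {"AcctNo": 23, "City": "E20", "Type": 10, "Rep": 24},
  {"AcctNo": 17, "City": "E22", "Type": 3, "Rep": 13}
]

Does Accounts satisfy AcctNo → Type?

AcctNo=21: 3 rows → Type = 4, 4, 4 ✓
AcctNo=17: 3 rows → Type = 3, 3, 3 ✓
AcctNo=18: 1 row → Type = 7 ✓
AcctNo=23: 3 rows → Type = 10, 10, 10 ✓
Every AcctNo value is associated with a single Type value, so AcctNo → Type holds.

Yes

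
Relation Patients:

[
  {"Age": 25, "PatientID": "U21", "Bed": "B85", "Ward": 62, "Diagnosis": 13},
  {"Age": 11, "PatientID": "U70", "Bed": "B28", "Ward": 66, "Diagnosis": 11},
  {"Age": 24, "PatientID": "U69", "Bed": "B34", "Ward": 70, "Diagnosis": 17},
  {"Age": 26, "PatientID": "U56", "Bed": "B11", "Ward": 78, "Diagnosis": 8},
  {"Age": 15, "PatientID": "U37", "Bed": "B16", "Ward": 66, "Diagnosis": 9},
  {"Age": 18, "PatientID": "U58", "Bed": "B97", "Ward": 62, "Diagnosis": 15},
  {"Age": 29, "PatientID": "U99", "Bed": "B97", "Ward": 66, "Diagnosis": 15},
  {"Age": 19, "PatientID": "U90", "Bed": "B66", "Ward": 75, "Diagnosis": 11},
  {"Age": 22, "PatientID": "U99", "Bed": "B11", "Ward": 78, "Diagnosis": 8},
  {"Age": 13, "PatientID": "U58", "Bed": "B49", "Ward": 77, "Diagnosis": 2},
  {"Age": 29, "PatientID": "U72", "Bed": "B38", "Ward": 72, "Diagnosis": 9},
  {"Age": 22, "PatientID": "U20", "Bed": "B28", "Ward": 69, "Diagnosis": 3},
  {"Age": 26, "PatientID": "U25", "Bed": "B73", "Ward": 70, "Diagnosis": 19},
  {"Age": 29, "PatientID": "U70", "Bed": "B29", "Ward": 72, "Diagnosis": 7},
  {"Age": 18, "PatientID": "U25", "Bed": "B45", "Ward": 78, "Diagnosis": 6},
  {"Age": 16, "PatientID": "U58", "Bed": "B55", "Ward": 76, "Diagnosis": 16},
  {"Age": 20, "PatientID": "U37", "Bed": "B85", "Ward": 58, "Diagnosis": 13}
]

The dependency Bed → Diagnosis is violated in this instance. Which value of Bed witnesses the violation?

Bed=B85: 2 rows → Diagnosis = 13, 13 ✓
Bed=B28: 2 rows → Diagnosis takes values {11, 3} — violation
Bed=B34: 1 row → Diagnosis = 17 ✓
Bed=B11: 2 rows → Diagnosis = 8, 8 ✓
Bed=B16: 1 row → Diagnosis = 9 ✓
Bed=B97: 2 rows → Diagnosis = 15, 15 ✓
Bed=B66: 1 row → Diagnosis = 11 ✓
Bed=B49: 1 row → Diagnosis = 2 ✓
Bed=B38: 1 row → Diagnosis = 9 ✓
Bed=B73: 1 row → Diagnosis = 19 ✓
Bed=B29: 1 row → Diagnosis = 7 ✓
Bed=B45: 1 row → Diagnosis = 6 ✓
Bed=B55: 1 row → Diagnosis = 16 ✓
The only Bed value with inconsistent Diagnosis is Bed=B28.

B28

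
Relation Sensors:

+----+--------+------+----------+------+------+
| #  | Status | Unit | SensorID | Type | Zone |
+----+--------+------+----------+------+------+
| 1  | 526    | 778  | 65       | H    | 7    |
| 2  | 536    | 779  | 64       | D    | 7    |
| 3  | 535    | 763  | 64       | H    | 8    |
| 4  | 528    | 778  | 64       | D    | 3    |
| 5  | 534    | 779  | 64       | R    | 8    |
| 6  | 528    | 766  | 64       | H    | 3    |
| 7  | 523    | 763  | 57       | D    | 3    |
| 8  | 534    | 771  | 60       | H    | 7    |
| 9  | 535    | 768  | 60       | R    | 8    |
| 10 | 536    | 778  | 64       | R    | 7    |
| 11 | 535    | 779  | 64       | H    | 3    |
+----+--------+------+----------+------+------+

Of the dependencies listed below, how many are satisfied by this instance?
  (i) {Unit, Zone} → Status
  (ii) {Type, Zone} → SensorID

0

(i) {Unit, Zone} → Status: (Unit=778, Zone=7): rows 1, 10 → Status takes values {526, 536} — violation — fails.
(ii) {Type, Zone} → SensorID: (Type=H, Zone=7): rows 1, 8 → SensorID takes values {65, 60} — violation; (Type=D, Zone=3): rows 4, 7 → SensorID takes values {64, 57} — violation; (Type=R, Zone=8): rows 5, 9 → SensorID takes values {64, 60} — violation — fails.
None of the 2 dependencies hold.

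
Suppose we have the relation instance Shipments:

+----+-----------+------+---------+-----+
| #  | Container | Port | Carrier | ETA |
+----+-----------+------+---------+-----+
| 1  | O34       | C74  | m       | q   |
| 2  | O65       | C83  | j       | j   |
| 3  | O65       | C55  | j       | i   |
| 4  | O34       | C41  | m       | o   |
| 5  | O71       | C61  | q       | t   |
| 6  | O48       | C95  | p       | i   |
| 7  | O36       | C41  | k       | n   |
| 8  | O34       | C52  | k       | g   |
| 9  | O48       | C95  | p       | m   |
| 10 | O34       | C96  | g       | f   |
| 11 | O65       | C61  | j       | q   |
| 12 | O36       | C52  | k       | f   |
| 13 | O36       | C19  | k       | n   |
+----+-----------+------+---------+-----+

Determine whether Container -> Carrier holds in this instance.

No

Container=O34: rows 1, 4, 8, 10 → Carrier takes values {m, k, g} — violation
Container=O65: rows 2, 3, 11 → Carrier = j, j, j ✓
Container=O71: row 5 → Carrier = q ✓
Container=O48: rows 6, 9 → Carrier = p, p ✓
Container=O36: rows 7, 12, 13 → Carrier = k, k, k ✓
Two rows agree on Container but differ on Carrier, so Container -> Carrier does not hold.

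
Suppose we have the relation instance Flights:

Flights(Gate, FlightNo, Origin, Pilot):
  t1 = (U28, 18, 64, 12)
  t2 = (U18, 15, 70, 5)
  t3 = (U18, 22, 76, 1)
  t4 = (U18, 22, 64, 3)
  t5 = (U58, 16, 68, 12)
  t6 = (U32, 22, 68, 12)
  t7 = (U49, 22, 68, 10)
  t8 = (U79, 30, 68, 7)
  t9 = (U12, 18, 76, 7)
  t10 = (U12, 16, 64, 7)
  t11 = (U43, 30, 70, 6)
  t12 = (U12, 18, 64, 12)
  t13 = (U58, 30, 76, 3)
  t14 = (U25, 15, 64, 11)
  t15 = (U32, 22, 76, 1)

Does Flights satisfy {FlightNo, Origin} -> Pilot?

(FlightNo=18, Origin=64): rows 1, 12 → Pilot = 12, 12 ✓
(FlightNo=15, Origin=70): row 2 → Pilot = 5 ✓
(FlightNo=22, Origin=76): rows 3, 15 → Pilot = 1, 1 ✓
(FlightNo=22, Origin=64): row 4 → Pilot = 3 ✓
(FlightNo=16, Origin=68): row 5 → Pilot = 12 ✓
(FlightNo=22, Origin=68): rows 6, 7 → Pilot takes values {12, 10} — violation
(FlightNo=30, Origin=68): row 8 → Pilot = 7 ✓
(FlightNo=18, Origin=76): row 9 → Pilot = 7 ✓
(FlightNo=16, Origin=64): row 10 → Pilot = 7 ✓
(FlightNo=30, Origin=70): row 11 → Pilot = 6 ✓
(FlightNo=30, Origin=76): row 13 → Pilot = 3 ✓
(FlightNo=15, Origin=64): row 14 → Pilot = 11 ✓
Two rows agree on {FlightNo, Origin} but differ on Pilot, so {FlightNo, Origin} -> Pilot does not hold.

No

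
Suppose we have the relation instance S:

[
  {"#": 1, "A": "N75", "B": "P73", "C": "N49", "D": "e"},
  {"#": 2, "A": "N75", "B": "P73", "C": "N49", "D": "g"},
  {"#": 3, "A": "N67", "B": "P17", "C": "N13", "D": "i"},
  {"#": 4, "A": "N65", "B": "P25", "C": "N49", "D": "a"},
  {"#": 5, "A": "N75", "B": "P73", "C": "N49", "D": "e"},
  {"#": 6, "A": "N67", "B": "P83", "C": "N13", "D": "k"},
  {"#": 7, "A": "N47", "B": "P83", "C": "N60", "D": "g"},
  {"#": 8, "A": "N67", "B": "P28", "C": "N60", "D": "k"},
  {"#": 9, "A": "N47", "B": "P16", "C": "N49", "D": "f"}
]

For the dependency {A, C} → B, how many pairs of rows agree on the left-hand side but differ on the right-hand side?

(A=N75, C=N49): all 3 rows agree on B — 0 pairs.
(A=N67, C=N13): violating pairs (3,6) — 1 pair.

1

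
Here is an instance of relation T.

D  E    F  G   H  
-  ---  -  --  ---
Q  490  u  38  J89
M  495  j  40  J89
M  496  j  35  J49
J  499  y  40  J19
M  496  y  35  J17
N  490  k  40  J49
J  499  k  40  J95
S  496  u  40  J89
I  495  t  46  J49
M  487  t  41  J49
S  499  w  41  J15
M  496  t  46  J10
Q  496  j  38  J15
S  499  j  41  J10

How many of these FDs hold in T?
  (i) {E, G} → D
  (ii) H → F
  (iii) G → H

(i) {E, G} → D: every LHS value maps to a single RHS value — holds.
(ii) H → F: H=J89: 3 rows → F takes values {u, j} — violation; H=J49: 4 rows → F takes values {j, k, t} — violation; H=J15: 2 rows → F takes values {w, j} — violation; H=J10: 2 rows → F takes values {t, j} — violation — fails.
(iii) G → H: G=38: 2 rows → H takes values {J89, J15} — violation; G=40: 5 rows → H takes values {J89, J19, J49, J95} — violation; G=35: 2 rows → H takes values {J49, J17} — violation; G=46: 2 rows → H takes values {J49, J10} — violation; G=41: 3 rows → H takes values {J49, J15, J10} — violation — fails.
1 of the 3 dependencies holds.

1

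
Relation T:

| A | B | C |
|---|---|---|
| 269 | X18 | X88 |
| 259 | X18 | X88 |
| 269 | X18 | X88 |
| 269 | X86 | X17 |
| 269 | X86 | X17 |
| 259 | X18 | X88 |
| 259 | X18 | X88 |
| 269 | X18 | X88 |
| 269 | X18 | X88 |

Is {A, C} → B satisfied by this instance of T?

(A=269, C=X88): 4 rows → B = X18, X18, X18, X18 ✓
(A=259, C=X88): 3 rows → B = X18, X18, X18 ✓
(A=269, C=X17): 2 rows → B = X86, X86 ✓
Every {A, C} value is associated with a single B value, so {A, C} → B holds.

Yes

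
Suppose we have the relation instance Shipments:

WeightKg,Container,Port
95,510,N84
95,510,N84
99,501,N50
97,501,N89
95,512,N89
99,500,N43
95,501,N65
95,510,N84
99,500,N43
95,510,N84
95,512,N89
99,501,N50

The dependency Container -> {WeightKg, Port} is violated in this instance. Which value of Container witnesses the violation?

501

Container=510: 4 rows → {WeightKg,Port} = (95, N84), (95, N84), (95, N84), (95, N84) ✓
Container=501: 4 rows → {WeightKg,Port} takes values {(99, N50), (97, N89), (95, N65)} — violation
Container=512: 2 rows → {WeightKg,Port} = (95, N89), (95, N89) ✓
Container=500: 2 rows → {WeightKg,Port} = (99, N43), (99, N43) ✓
The only Container value with inconsistent RHS is Container=501.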